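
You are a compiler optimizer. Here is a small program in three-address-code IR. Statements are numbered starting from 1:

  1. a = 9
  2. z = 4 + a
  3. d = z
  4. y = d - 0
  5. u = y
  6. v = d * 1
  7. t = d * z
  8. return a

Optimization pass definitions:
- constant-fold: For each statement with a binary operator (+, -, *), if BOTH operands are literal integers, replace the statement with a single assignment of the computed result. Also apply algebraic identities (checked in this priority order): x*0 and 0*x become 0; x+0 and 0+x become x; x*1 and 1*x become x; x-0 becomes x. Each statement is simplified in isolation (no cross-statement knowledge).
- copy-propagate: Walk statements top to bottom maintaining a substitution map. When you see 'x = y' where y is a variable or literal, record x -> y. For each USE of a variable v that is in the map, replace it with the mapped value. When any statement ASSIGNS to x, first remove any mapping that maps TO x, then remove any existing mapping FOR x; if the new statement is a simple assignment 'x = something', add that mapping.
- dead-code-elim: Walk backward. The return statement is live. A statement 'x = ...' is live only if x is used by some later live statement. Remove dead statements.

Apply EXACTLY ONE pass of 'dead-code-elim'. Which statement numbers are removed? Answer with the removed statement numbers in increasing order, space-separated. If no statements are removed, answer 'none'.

Backward liveness scan:
Stmt 1 'a = 9': KEEP (a is live); live-in = []
Stmt 2 'z = 4 + a': DEAD (z not in live set ['a'])
Stmt 3 'd = z': DEAD (d not in live set ['a'])
Stmt 4 'y = d - 0': DEAD (y not in live set ['a'])
Stmt 5 'u = y': DEAD (u not in live set ['a'])
Stmt 6 'v = d * 1': DEAD (v not in live set ['a'])
Stmt 7 't = d * z': DEAD (t not in live set ['a'])
Stmt 8 'return a': KEEP (return); live-in = ['a']
Removed statement numbers: [2, 3, 4, 5, 6, 7]
Surviving IR:
  a = 9
  return a

Answer: 2 3 4 5 6 7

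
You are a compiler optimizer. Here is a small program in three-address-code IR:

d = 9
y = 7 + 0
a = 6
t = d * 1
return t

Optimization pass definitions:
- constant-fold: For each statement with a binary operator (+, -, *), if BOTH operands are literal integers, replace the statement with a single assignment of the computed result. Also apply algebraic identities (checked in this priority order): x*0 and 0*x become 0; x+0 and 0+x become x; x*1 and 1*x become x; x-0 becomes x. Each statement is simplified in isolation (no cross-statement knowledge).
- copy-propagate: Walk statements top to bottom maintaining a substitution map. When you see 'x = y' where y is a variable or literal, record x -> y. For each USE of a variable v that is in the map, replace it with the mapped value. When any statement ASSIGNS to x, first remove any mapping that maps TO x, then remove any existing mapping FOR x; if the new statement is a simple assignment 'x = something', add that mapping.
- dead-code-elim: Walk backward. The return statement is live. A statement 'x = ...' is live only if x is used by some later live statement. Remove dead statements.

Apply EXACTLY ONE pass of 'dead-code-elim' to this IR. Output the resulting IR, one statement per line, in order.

Applying dead-code-elim statement-by-statement:
  [5] return t  -> KEEP (return); live=['t']
  [4] t = d * 1  -> KEEP; live=['d']
  [3] a = 6  -> DEAD (a not live)
  [2] y = 7 + 0  -> DEAD (y not live)
  [1] d = 9  -> KEEP; live=[]
Result (3 stmts):
  d = 9
  t = d * 1
  return t

Answer: d = 9
t = d * 1
return t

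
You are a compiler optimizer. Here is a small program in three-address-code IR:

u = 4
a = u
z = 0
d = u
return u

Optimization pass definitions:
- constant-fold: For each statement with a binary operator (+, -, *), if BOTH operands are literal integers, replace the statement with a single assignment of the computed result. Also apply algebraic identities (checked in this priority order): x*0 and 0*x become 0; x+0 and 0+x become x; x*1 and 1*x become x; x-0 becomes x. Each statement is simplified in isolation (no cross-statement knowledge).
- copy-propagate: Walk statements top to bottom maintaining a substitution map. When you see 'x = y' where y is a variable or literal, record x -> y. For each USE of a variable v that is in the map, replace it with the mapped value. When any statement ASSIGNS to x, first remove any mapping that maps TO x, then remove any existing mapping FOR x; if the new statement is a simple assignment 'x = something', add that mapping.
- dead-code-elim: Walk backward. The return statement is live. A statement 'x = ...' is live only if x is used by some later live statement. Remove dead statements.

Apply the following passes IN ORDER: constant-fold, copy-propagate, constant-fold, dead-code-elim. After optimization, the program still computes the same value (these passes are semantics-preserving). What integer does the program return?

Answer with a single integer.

Answer: 4

Derivation:
Initial IR:
  u = 4
  a = u
  z = 0
  d = u
  return u
After constant-fold (5 stmts):
  u = 4
  a = u
  z = 0
  d = u
  return u
After copy-propagate (5 stmts):
  u = 4
  a = 4
  z = 0
  d = 4
  return 4
After constant-fold (5 stmts):
  u = 4
  a = 4
  z = 0
  d = 4
  return 4
After dead-code-elim (1 stmts):
  return 4
Evaluate:
  u = 4  =>  u = 4
  a = u  =>  a = 4
  z = 0  =>  z = 0
  d = u  =>  d = 4
  return u = 4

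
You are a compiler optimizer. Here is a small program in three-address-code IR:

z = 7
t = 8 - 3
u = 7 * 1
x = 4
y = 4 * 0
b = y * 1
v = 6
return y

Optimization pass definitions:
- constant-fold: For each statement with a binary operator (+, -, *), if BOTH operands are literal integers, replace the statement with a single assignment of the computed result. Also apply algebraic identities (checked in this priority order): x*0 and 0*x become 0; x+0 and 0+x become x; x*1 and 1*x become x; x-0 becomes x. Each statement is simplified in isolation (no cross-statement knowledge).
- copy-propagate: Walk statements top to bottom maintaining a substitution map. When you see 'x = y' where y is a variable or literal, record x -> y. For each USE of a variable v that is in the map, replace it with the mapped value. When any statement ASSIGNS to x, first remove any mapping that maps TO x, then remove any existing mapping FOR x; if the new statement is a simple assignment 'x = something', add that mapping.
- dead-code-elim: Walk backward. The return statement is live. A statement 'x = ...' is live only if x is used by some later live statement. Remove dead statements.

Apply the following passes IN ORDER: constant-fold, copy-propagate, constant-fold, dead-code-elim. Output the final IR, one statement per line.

Answer: return 0

Derivation:
Initial IR:
  z = 7
  t = 8 - 3
  u = 7 * 1
  x = 4
  y = 4 * 0
  b = y * 1
  v = 6
  return y
After constant-fold (8 stmts):
  z = 7
  t = 5
  u = 7
  x = 4
  y = 0
  b = y
  v = 6
  return y
After copy-propagate (8 stmts):
  z = 7
  t = 5
  u = 7
  x = 4
  y = 0
  b = 0
  v = 6
  return 0
After constant-fold (8 stmts):
  z = 7
  t = 5
  u = 7
  x = 4
  y = 0
  b = 0
  v = 6
  return 0
After dead-code-elim (1 stmts):
  return 0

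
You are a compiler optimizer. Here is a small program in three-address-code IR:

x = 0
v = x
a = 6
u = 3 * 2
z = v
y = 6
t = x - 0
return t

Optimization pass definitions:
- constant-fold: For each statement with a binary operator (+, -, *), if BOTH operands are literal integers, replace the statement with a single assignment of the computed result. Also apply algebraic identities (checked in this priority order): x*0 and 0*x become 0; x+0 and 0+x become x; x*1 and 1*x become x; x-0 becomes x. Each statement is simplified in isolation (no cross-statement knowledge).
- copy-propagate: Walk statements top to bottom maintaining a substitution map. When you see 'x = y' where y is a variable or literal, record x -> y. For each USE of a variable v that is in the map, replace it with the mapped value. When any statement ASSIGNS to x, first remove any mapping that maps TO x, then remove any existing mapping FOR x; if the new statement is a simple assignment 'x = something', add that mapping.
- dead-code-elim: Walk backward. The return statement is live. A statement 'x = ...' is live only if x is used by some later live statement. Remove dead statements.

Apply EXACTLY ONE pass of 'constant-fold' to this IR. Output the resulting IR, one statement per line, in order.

Answer: x = 0
v = x
a = 6
u = 6
z = v
y = 6
t = x
return t

Derivation:
Applying constant-fold statement-by-statement:
  [1] x = 0  (unchanged)
  [2] v = x  (unchanged)
  [3] a = 6  (unchanged)
  [4] u = 3 * 2  -> u = 6
  [5] z = v  (unchanged)
  [6] y = 6  (unchanged)
  [7] t = x - 0  -> t = x
  [8] return t  (unchanged)
Result (8 stmts):
  x = 0
  v = x
  a = 6
  u = 6
  z = v
  y = 6
  t = x
  return t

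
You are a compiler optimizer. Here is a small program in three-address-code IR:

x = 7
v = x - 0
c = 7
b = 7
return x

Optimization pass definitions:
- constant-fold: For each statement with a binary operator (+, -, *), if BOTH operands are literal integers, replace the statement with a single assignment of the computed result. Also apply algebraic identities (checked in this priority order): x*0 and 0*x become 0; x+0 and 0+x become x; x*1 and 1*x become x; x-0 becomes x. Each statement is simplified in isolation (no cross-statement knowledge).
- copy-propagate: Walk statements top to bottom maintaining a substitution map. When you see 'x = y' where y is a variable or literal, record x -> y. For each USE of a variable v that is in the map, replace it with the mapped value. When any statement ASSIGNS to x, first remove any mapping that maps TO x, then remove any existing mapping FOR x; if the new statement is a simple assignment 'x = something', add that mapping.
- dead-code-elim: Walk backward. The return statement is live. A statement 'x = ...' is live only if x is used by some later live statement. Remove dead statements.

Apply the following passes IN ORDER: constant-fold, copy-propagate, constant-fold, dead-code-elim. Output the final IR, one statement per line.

Answer: return 7

Derivation:
Initial IR:
  x = 7
  v = x - 0
  c = 7
  b = 7
  return x
After constant-fold (5 stmts):
  x = 7
  v = x
  c = 7
  b = 7
  return x
After copy-propagate (5 stmts):
  x = 7
  v = 7
  c = 7
  b = 7
  return 7
After constant-fold (5 stmts):
  x = 7
  v = 7
  c = 7
  b = 7
  return 7
After dead-code-elim (1 stmts):
  return 7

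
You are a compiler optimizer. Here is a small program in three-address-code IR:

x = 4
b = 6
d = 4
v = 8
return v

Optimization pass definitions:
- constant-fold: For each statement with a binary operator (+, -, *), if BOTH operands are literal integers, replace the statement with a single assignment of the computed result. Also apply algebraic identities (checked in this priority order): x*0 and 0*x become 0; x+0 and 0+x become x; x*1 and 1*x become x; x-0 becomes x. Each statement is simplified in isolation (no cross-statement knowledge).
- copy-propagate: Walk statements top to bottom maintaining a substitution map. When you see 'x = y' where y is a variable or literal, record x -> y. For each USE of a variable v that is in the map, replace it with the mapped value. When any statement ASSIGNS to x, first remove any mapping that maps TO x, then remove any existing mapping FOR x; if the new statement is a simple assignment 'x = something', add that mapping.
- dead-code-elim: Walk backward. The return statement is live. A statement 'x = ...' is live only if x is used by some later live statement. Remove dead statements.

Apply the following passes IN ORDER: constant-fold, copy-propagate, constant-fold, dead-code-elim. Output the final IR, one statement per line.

Initial IR:
  x = 4
  b = 6
  d = 4
  v = 8
  return v
After constant-fold (5 stmts):
  x = 4
  b = 6
  d = 4
  v = 8
  return v
After copy-propagate (5 stmts):
  x = 4
  b = 6
  d = 4
  v = 8
  return 8
After constant-fold (5 stmts):
  x = 4
  b = 6
  d = 4
  v = 8
  return 8
After dead-code-elim (1 stmts):
  return 8

Answer: return 8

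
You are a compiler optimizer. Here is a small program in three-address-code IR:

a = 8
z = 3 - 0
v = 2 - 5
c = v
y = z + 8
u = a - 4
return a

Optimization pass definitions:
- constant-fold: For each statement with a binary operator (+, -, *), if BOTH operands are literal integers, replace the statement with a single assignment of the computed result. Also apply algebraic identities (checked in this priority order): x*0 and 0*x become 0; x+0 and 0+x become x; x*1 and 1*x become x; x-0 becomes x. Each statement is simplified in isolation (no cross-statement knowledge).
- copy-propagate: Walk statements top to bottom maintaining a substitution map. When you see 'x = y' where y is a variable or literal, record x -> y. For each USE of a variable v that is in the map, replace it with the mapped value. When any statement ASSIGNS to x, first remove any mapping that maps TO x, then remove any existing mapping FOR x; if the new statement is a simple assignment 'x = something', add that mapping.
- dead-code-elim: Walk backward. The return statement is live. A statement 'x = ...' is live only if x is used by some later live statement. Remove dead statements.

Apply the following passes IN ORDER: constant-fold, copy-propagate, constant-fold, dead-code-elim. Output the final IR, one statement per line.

Answer: return 8

Derivation:
Initial IR:
  a = 8
  z = 3 - 0
  v = 2 - 5
  c = v
  y = z + 8
  u = a - 4
  return a
After constant-fold (7 stmts):
  a = 8
  z = 3
  v = -3
  c = v
  y = z + 8
  u = a - 4
  return a
After copy-propagate (7 stmts):
  a = 8
  z = 3
  v = -3
  c = -3
  y = 3 + 8
  u = 8 - 4
  return 8
After constant-fold (7 stmts):
  a = 8
  z = 3
  v = -3
  c = -3
  y = 11
  u = 4
  return 8
After dead-code-elim (1 stmts):
  return 8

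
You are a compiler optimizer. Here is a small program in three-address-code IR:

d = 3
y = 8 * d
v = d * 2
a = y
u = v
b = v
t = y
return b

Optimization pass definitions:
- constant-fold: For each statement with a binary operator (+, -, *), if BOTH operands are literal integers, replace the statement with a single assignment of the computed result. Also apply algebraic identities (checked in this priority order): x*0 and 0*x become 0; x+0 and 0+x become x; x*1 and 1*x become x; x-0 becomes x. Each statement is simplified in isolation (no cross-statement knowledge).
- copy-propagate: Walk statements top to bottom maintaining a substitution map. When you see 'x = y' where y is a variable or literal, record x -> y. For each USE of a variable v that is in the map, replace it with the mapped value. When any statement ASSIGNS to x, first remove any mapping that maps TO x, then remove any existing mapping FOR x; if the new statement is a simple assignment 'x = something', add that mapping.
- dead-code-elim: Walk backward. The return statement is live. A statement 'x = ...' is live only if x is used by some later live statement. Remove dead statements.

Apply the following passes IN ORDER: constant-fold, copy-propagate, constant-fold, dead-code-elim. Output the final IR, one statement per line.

Initial IR:
  d = 3
  y = 8 * d
  v = d * 2
  a = y
  u = v
  b = v
  t = y
  return b
After constant-fold (8 stmts):
  d = 3
  y = 8 * d
  v = d * 2
  a = y
  u = v
  b = v
  t = y
  return b
After copy-propagate (8 stmts):
  d = 3
  y = 8 * 3
  v = 3 * 2
  a = y
  u = v
  b = v
  t = y
  return v
After constant-fold (8 stmts):
  d = 3
  y = 24
  v = 6
  a = y
  u = v
  b = v
  t = y
  return v
After dead-code-elim (2 stmts):
  v = 6
  return v

Answer: v = 6
return v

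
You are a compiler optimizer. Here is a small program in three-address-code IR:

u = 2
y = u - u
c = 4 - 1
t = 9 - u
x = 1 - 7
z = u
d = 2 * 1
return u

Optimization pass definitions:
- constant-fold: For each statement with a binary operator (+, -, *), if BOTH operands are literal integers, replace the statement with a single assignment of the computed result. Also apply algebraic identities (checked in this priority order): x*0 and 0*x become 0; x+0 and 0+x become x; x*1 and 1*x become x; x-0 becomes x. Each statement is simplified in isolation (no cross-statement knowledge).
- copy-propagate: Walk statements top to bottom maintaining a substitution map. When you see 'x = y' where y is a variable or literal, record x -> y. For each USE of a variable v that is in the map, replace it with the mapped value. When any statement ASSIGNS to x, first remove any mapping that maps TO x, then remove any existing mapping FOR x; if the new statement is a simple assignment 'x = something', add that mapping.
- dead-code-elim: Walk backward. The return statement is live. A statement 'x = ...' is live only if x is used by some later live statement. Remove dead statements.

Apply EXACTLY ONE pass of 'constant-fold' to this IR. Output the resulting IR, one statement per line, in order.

Applying constant-fold statement-by-statement:
  [1] u = 2  (unchanged)
  [2] y = u - u  (unchanged)
  [3] c = 4 - 1  -> c = 3
  [4] t = 9 - u  (unchanged)
  [5] x = 1 - 7  -> x = -6
  [6] z = u  (unchanged)
  [7] d = 2 * 1  -> d = 2
  [8] return u  (unchanged)
Result (8 stmts):
  u = 2
  y = u - u
  c = 3
  t = 9 - u
  x = -6
  z = u
  d = 2
  return u

Answer: u = 2
y = u - u
c = 3
t = 9 - u
x = -6
z = u
d = 2
return u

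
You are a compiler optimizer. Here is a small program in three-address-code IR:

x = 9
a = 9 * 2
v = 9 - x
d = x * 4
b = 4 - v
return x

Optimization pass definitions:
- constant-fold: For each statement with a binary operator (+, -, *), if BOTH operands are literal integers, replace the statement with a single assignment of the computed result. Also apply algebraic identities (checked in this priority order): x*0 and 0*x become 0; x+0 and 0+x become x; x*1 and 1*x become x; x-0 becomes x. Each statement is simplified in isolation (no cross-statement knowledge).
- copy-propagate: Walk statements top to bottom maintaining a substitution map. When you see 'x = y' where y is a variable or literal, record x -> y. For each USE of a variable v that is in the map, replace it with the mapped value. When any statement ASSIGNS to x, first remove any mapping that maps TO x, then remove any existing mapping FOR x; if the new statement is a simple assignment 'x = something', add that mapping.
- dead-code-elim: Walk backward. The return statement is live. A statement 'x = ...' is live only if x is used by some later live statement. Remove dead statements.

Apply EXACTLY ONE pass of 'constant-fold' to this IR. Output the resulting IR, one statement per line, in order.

Applying constant-fold statement-by-statement:
  [1] x = 9  (unchanged)
  [2] a = 9 * 2  -> a = 18
  [3] v = 9 - x  (unchanged)
  [4] d = x * 4  (unchanged)
  [5] b = 4 - v  (unchanged)
  [6] return x  (unchanged)
Result (6 stmts):
  x = 9
  a = 18
  v = 9 - x
  d = x * 4
  b = 4 - v
  return x

Answer: x = 9
a = 18
v = 9 - x
d = x * 4
b = 4 - v
return x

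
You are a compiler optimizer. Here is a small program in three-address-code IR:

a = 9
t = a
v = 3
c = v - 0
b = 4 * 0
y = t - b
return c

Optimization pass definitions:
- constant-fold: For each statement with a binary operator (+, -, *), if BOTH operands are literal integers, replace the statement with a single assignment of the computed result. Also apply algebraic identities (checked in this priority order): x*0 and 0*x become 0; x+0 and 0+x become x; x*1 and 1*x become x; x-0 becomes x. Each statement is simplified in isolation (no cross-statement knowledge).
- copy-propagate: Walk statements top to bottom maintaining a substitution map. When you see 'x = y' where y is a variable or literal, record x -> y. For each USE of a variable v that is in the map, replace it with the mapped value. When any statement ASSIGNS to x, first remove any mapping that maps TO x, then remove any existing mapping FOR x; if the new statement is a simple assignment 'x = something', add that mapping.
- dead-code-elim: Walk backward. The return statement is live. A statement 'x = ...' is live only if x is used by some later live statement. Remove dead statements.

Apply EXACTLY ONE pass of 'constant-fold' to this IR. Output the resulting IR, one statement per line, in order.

Answer: a = 9
t = a
v = 3
c = v
b = 0
y = t - b
return c

Derivation:
Applying constant-fold statement-by-statement:
  [1] a = 9  (unchanged)
  [2] t = a  (unchanged)
  [3] v = 3  (unchanged)
  [4] c = v - 0  -> c = v
  [5] b = 4 * 0  -> b = 0
  [6] y = t - b  (unchanged)
  [7] return c  (unchanged)
Result (7 stmts):
  a = 9
  t = a
  v = 3
  c = v
  b = 0
  y = t - b
  return c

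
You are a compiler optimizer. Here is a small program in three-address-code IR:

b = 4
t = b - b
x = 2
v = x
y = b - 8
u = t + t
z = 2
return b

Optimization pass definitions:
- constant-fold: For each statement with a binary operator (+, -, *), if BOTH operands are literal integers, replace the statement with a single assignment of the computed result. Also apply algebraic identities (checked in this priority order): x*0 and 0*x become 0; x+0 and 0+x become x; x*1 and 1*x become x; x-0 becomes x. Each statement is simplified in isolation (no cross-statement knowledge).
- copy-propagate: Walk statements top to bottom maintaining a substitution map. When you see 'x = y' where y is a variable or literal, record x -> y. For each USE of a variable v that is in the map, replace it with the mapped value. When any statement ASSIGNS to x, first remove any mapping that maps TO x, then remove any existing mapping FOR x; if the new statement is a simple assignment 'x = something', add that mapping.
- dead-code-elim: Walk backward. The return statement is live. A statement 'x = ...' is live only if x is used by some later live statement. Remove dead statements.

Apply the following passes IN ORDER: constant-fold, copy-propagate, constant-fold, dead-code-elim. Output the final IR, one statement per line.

Answer: return 4

Derivation:
Initial IR:
  b = 4
  t = b - b
  x = 2
  v = x
  y = b - 8
  u = t + t
  z = 2
  return b
After constant-fold (8 stmts):
  b = 4
  t = b - b
  x = 2
  v = x
  y = b - 8
  u = t + t
  z = 2
  return b
After copy-propagate (8 stmts):
  b = 4
  t = 4 - 4
  x = 2
  v = 2
  y = 4 - 8
  u = t + t
  z = 2
  return 4
After constant-fold (8 stmts):
  b = 4
  t = 0
  x = 2
  v = 2
  y = -4
  u = t + t
  z = 2
  return 4
After dead-code-elim (1 stmts):
  return 4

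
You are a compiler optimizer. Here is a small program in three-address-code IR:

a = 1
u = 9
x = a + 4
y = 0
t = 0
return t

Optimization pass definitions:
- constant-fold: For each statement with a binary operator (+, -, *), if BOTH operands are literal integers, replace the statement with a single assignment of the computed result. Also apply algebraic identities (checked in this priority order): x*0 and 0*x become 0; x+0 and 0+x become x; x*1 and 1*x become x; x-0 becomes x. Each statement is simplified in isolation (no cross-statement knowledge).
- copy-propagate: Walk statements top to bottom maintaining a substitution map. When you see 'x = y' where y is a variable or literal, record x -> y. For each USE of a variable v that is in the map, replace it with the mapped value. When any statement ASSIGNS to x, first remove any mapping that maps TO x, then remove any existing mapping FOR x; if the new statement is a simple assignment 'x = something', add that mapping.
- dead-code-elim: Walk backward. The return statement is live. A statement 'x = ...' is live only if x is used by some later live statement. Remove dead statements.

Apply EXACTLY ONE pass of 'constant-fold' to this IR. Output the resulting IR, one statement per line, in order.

Applying constant-fold statement-by-statement:
  [1] a = 1  (unchanged)
  [2] u = 9  (unchanged)
  [3] x = a + 4  (unchanged)
  [4] y = 0  (unchanged)
  [5] t = 0  (unchanged)
  [6] return t  (unchanged)
Result (6 stmts):
  a = 1
  u = 9
  x = a + 4
  y = 0
  t = 0
  return t

Answer: a = 1
u = 9
x = a + 4
y = 0
t = 0
return t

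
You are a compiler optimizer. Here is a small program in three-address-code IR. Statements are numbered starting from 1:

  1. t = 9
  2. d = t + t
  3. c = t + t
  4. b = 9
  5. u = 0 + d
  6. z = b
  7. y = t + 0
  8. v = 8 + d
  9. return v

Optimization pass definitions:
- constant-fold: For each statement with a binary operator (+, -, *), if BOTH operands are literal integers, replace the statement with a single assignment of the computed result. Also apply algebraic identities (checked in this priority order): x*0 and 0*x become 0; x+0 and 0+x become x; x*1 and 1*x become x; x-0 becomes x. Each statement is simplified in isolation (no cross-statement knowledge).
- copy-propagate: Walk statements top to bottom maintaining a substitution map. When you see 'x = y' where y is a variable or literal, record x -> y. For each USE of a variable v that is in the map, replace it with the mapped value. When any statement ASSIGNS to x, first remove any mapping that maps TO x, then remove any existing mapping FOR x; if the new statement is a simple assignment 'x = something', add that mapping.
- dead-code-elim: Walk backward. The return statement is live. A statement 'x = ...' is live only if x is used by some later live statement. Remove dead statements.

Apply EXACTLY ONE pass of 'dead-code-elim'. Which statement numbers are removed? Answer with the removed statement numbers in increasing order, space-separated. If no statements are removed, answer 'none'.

Answer: 3 4 5 6 7

Derivation:
Backward liveness scan:
Stmt 1 't = 9': KEEP (t is live); live-in = []
Stmt 2 'd = t + t': KEEP (d is live); live-in = ['t']
Stmt 3 'c = t + t': DEAD (c not in live set ['d'])
Stmt 4 'b = 9': DEAD (b not in live set ['d'])
Stmt 5 'u = 0 + d': DEAD (u not in live set ['d'])
Stmt 6 'z = b': DEAD (z not in live set ['d'])
Stmt 7 'y = t + 0': DEAD (y not in live set ['d'])
Stmt 8 'v = 8 + d': KEEP (v is live); live-in = ['d']
Stmt 9 'return v': KEEP (return); live-in = ['v']
Removed statement numbers: [3, 4, 5, 6, 7]
Surviving IR:
  t = 9
  d = t + t
  v = 8 + d
  return v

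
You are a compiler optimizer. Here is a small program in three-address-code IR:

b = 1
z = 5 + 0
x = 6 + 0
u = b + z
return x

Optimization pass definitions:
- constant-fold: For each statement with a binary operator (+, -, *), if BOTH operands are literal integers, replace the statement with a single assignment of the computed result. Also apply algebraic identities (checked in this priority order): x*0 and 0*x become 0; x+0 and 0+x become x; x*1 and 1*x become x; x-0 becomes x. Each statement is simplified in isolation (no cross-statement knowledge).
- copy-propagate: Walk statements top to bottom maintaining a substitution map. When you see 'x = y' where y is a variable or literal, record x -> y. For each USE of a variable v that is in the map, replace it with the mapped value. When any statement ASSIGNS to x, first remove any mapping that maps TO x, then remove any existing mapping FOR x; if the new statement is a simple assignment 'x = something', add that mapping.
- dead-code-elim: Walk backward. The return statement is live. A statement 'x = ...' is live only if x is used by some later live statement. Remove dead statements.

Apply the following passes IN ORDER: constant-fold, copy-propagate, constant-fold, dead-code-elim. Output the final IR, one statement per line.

Initial IR:
  b = 1
  z = 5 + 0
  x = 6 + 0
  u = b + z
  return x
After constant-fold (5 stmts):
  b = 1
  z = 5
  x = 6
  u = b + z
  return x
After copy-propagate (5 stmts):
  b = 1
  z = 5
  x = 6
  u = 1 + 5
  return 6
After constant-fold (5 stmts):
  b = 1
  z = 5
  x = 6
  u = 6
  return 6
After dead-code-elim (1 stmts):
  return 6

Answer: return 6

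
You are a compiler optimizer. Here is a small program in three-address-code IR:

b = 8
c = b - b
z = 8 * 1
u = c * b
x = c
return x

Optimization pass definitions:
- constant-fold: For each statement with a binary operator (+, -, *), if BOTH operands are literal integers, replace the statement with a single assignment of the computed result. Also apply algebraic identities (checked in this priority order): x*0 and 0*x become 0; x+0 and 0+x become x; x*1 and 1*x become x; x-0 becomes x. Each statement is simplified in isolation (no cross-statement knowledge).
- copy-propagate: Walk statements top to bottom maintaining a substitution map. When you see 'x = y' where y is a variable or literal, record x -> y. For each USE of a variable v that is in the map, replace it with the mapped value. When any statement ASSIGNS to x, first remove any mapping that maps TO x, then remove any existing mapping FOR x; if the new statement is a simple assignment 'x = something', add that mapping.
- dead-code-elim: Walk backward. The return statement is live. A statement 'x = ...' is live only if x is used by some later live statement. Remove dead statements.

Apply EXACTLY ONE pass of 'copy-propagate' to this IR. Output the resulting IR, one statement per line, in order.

Answer: b = 8
c = 8 - 8
z = 8 * 1
u = c * 8
x = c
return c

Derivation:
Applying copy-propagate statement-by-statement:
  [1] b = 8  (unchanged)
  [2] c = b - b  -> c = 8 - 8
  [3] z = 8 * 1  (unchanged)
  [4] u = c * b  -> u = c * 8
  [5] x = c  (unchanged)
  [6] return x  -> return c
Result (6 stmts):
  b = 8
  c = 8 - 8
  z = 8 * 1
  u = c * 8
  x = c
  return c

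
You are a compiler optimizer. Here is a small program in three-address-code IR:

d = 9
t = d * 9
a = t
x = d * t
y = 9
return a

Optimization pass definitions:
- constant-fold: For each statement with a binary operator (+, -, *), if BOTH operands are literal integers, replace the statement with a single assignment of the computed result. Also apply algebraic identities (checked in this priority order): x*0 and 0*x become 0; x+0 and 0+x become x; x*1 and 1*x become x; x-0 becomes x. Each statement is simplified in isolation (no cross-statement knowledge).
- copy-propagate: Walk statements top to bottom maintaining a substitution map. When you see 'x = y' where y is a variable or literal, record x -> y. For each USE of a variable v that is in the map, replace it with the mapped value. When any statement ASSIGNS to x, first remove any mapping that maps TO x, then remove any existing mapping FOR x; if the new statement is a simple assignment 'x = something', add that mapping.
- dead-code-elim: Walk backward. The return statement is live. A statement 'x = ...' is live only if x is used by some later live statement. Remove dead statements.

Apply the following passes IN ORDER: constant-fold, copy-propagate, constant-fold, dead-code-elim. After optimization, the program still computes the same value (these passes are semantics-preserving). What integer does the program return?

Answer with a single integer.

Answer: 81

Derivation:
Initial IR:
  d = 9
  t = d * 9
  a = t
  x = d * t
  y = 9
  return a
After constant-fold (6 stmts):
  d = 9
  t = d * 9
  a = t
  x = d * t
  y = 9
  return a
After copy-propagate (6 stmts):
  d = 9
  t = 9 * 9
  a = t
  x = 9 * t
  y = 9
  return t
After constant-fold (6 stmts):
  d = 9
  t = 81
  a = t
  x = 9 * t
  y = 9
  return t
After dead-code-elim (2 stmts):
  t = 81
  return t
Evaluate:
  d = 9  =>  d = 9
  t = d * 9  =>  t = 81
  a = t  =>  a = 81
  x = d * t  =>  x = 729
  y = 9  =>  y = 9
  return a = 81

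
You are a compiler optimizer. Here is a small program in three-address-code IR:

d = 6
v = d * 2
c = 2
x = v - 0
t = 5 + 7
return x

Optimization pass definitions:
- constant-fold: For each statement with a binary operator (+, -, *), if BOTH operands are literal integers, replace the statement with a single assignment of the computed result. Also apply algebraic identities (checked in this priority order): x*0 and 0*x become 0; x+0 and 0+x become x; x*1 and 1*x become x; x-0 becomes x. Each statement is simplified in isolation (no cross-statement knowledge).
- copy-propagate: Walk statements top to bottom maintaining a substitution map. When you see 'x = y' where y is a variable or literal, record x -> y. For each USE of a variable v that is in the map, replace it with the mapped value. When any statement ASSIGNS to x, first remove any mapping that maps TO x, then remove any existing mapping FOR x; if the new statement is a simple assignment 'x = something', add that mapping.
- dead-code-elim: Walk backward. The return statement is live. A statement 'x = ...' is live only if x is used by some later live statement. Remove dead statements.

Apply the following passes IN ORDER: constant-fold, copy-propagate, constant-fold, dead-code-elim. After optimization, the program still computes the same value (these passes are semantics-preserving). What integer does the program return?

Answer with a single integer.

Initial IR:
  d = 6
  v = d * 2
  c = 2
  x = v - 0
  t = 5 + 7
  return x
After constant-fold (6 stmts):
  d = 6
  v = d * 2
  c = 2
  x = v
  t = 12
  return x
After copy-propagate (6 stmts):
  d = 6
  v = 6 * 2
  c = 2
  x = v
  t = 12
  return v
After constant-fold (6 stmts):
  d = 6
  v = 12
  c = 2
  x = v
  t = 12
  return v
After dead-code-elim (2 stmts):
  v = 12
  return v
Evaluate:
  d = 6  =>  d = 6
  v = d * 2  =>  v = 12
  c = 2  =>  c = 2
  x = v - 0  =>  x = 12
  t = 5 + 7  =>  t = 12
  return x = 12

Answer: 12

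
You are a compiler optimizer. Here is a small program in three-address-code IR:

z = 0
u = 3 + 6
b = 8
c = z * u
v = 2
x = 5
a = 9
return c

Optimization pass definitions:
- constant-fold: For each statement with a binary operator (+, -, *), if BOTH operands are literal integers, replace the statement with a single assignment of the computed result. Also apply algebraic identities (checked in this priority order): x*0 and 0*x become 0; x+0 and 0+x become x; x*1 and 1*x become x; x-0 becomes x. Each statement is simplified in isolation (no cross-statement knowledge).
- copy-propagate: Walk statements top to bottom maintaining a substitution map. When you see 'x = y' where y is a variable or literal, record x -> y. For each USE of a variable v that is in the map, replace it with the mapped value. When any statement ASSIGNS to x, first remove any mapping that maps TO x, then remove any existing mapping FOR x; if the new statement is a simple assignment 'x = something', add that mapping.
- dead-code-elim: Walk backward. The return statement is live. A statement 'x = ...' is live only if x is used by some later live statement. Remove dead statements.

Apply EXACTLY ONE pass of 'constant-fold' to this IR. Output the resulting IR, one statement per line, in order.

Applying constant-fold statement-by-statement:
  [1] z = 0  (unchanged)
  [2] u = 3 + 6  -> u = 9
  [3] b = 8  (unchanged)
  [4] c = z * u  (unchanged)
  [5] v = 2  (unchanged)
  [6] x = 5  (unchanged)
  [7] a = 9  (unchanged)
  [8] return c  (unchanged)
Result (8 stmts):
  z = 0
  u = 9
  b = 8
  c = z * u
  v = 2
  x = 5
  a = 9
  return c

Answer: z = 0
u = 9
b = 8
c = z * u
v = 2
x = 5
a = 9
return c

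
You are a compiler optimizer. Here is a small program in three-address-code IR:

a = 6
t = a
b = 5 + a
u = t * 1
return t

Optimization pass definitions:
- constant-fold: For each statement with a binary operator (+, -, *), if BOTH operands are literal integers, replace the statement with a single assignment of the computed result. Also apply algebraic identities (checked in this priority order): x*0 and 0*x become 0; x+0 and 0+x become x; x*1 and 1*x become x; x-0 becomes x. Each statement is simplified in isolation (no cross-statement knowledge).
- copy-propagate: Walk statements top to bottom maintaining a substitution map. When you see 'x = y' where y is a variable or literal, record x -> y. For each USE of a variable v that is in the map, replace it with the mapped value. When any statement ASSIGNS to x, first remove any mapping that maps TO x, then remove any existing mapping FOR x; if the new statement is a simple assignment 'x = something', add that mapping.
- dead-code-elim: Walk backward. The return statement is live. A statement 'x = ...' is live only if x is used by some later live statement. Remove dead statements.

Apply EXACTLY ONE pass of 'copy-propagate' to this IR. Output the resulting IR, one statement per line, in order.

Applying copy-propagate statement-by-statement:
  [1] a = 6  (unchanged)
  [2] t = a  -> t = 6
  [3] b = 5 + a  -> b = 5 + 6
  [4] u = t * 1  -> u = 6 * 1
  [5] return t  -> return 6
Result (5 stmts):
  a = 6
  t = 6
  b = 5 + 6
  u = 6 * 1
  return 6

Answer: a = 6
t = 6
b = 5 + 6
u = 6 * 1
return 6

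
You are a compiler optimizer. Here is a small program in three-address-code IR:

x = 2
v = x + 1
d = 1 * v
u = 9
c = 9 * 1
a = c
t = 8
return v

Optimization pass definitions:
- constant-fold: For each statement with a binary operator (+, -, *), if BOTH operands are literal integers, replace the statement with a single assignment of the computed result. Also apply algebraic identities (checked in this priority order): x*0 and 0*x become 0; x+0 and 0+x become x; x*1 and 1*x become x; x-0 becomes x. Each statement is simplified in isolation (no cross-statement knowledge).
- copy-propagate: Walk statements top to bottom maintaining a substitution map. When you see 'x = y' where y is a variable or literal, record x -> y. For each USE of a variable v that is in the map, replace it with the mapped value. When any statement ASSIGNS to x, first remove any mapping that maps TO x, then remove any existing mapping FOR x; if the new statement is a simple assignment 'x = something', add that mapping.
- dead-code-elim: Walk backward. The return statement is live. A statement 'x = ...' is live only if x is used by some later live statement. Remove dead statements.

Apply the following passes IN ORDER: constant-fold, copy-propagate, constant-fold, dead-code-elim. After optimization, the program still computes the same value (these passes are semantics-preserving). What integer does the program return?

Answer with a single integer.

Initial IR:
  x = 2
  v = x + 1
  d = 1 * v
  u = 9
  c = 9 * 1
  a = c
  t = 8
  return v
After constant-fold (8 stmts):
  x = 2
  v = x + 1
  d = v
  u = 9
  c = 9
  a = c
  t = 8
  return v
After copy-propagate (8 stmts):
  x = 2
  v = 2 + 1
  d = v
  u = 9
  c = 9
  a = 9
  t = 8
  return v
After constant-fold (8 stmts):
  x = 2
  v = 3
  d = v
  u = 9
  c = 9
  a = 9
  t = 8
  return v
After dead-code-elim (2 stmts):
  v = 3
  return v
Evaluate:
  x = 2  =>  x = 2
  v = x + 1  =>  v = 3
  d = 1 * v  =>  d = 3
  u = 9  =>  u = 9
  c = 9 * 1  =>  c = 9
  a = c  =>  a = 9
  t = 8  =>  t = 8
  return v = 3

Answer: 3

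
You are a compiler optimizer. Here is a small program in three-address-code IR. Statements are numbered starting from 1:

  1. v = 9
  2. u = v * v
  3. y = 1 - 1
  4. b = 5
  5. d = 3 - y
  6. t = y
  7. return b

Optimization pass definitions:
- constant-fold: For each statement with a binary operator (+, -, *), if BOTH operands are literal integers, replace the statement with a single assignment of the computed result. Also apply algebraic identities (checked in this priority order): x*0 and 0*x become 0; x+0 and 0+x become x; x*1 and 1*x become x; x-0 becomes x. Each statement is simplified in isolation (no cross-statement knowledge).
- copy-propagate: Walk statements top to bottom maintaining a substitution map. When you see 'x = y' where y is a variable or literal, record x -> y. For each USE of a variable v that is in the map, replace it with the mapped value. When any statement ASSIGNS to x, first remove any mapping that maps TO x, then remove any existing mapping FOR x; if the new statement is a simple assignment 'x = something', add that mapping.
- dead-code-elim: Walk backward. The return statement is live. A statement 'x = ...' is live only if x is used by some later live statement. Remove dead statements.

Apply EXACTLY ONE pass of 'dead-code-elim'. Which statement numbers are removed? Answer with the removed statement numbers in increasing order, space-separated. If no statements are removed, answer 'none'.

Backward liveness scan:
Stmt 1 'v = 9': DEAD (v not in live set [])
Stmt 2 'u = v * v': DEAD (u not in live set [])
Stmt 3 'y = 1 - 1': DEAD (y not in live set [])
Stmt 4 'b = 5': KEEP (b is live); live-in = []
Stmt 5 'd = 3 - y': DEAD (d not in live set ['b'])
Stmt 6 't = y': DEAD (t not in live set ['b'])
Stmt 7 'return b': KEEP (return); live-in = ['b']
Removed statement numbers: [1, 2, 3, 5, 6]
Surviving IR:
  b = 5
  return b

Answer: 1 2 3 5 6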